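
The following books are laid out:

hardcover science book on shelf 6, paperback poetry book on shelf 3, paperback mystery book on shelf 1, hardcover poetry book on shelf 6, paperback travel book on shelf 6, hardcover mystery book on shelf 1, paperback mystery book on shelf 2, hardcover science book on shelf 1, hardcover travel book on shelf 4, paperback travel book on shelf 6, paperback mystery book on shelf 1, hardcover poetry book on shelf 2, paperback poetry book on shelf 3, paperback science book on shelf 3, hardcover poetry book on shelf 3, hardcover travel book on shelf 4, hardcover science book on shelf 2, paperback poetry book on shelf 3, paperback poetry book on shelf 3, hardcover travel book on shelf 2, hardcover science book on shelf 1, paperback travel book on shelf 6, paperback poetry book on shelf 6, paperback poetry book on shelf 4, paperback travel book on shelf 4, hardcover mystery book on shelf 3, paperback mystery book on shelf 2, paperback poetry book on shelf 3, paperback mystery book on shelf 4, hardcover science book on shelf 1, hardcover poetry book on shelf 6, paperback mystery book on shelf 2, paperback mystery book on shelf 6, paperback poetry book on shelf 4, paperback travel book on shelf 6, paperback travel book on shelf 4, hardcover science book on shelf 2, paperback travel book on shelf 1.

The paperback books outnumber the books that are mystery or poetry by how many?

2

paperback books: 23.
books that are mystery or poetry: 21.
23 − 21 = 2.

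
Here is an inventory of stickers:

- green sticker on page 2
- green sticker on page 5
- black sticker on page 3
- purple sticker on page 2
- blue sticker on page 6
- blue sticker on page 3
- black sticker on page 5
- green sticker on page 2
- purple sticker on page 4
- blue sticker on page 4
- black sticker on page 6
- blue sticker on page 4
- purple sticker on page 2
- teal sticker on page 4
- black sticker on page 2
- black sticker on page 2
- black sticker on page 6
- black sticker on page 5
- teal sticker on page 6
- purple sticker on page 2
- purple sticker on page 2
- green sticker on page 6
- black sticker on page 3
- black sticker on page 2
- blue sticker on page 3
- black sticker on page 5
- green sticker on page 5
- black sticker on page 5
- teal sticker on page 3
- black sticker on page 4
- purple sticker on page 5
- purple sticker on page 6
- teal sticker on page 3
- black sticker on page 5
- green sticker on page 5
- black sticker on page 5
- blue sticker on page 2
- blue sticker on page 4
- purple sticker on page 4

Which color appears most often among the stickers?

black

Counts by color: black 14, purple 8, blue 7, green 6, teal 4.
The maximum is 14, held uniquely by black.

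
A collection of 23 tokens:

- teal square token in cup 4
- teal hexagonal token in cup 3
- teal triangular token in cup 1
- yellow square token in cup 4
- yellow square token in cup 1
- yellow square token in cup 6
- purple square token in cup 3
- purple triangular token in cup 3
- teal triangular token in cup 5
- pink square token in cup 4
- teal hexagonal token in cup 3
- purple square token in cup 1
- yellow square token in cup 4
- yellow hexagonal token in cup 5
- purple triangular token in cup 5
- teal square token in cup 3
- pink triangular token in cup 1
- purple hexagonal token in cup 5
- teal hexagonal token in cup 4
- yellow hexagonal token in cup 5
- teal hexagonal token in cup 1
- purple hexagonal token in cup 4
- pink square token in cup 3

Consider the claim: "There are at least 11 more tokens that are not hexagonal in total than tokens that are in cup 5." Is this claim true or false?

False

tokens that are not hexagonal: 15.
tokens in cup 5: 5.
The claim requires 15 − 5 = 10 ≥ 11, which does not hold.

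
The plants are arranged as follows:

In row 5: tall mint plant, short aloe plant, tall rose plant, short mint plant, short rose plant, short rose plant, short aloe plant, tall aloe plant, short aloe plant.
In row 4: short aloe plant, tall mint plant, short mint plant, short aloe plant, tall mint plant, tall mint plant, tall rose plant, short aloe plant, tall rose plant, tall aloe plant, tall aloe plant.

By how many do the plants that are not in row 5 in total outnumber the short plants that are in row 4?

plants that are not in row 5: 11.
short plants in row 4: 4.
11 − 4 = 7.

7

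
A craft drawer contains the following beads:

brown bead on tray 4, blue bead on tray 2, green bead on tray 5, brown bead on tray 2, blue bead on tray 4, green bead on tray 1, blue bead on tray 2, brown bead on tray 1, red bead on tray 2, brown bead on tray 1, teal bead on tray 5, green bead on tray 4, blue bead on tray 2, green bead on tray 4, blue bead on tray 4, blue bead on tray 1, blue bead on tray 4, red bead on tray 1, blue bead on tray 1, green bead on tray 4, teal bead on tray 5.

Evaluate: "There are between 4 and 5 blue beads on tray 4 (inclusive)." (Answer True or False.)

|blue beads on tray 4| = 3.
The claim requires 4 ≤ 3 ≤ 5, which does not hold.

False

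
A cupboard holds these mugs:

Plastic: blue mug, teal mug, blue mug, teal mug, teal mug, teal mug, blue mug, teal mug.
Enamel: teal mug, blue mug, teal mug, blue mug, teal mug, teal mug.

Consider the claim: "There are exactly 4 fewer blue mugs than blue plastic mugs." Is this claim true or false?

blue mugs: 5.
blue plastic mugs: 3.
The claim requires 3 − 5 (= -2) to equal 4, which does not hold.

False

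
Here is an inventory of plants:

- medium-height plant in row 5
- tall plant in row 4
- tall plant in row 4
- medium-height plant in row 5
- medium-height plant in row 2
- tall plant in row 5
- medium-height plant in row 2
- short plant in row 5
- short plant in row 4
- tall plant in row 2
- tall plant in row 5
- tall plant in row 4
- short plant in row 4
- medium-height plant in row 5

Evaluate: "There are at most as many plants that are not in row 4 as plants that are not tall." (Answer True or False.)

plants that are not in row 4: 9.
plants that are not tall: 8.
The claim requires 9 ≤ 8, which does not hold.

False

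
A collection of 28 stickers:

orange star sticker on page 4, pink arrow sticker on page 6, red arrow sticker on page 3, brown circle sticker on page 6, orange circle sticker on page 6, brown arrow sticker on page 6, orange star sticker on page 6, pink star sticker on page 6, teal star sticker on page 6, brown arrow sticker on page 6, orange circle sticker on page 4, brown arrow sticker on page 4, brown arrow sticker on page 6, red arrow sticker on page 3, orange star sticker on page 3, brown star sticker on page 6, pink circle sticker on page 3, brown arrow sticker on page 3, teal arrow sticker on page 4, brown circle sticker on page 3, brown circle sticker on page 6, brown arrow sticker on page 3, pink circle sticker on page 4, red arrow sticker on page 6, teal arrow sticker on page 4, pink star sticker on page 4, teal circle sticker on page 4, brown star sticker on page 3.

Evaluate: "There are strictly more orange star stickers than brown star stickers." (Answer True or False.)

|orange star stickers| = 3.
|brown star stickers| = 2.
The claim requires 3 > 2, which holds.

True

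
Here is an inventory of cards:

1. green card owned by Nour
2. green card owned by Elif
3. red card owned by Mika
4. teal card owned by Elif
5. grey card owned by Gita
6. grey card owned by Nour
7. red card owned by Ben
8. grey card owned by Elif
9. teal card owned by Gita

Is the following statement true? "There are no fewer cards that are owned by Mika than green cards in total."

cards owned by Mika: 1.
green cards: 2.
The claim requires 1 ≥ 2, which does not hold.

False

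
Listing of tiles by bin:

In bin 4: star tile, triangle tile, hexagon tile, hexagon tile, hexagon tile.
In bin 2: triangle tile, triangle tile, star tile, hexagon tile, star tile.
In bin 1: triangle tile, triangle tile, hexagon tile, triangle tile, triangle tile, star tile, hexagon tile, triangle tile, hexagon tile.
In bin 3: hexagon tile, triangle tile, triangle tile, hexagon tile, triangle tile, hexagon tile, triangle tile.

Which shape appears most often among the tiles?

Counts by shape: triangle 12, hexagon 10, star 4.
The maximum is 12, held uniquely by triangle.

triangle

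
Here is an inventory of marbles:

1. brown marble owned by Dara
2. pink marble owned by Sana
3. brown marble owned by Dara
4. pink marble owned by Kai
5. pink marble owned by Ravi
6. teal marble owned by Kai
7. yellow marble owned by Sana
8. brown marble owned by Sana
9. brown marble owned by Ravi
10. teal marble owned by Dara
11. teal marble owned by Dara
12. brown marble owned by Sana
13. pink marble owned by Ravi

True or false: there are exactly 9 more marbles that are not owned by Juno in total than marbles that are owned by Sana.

Count of marbles that are not owned by Juno: 13.
Count of marbles owned by Sana: 4.
The claim requires 13 − 4 (= 9) to equal 9, which holds.

True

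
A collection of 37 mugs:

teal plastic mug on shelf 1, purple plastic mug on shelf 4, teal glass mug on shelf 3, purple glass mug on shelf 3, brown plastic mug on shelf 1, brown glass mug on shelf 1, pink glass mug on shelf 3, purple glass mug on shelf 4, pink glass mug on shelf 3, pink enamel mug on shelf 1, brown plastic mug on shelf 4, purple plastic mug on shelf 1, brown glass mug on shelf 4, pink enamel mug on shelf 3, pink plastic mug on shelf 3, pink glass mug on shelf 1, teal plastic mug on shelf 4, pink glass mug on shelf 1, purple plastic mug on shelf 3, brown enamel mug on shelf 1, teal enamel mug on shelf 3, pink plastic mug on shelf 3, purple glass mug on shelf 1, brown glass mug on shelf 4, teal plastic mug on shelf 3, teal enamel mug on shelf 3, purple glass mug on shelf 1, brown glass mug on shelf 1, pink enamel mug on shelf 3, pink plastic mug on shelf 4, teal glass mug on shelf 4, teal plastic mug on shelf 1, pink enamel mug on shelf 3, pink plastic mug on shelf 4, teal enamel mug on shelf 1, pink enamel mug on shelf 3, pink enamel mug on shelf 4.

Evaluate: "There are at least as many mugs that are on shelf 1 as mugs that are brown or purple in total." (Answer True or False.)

False

|mugs on shelf 1| = 13.
|mugs that are brown or purple| = 14.
The claim requires 13 ≥ 14, which does not hold.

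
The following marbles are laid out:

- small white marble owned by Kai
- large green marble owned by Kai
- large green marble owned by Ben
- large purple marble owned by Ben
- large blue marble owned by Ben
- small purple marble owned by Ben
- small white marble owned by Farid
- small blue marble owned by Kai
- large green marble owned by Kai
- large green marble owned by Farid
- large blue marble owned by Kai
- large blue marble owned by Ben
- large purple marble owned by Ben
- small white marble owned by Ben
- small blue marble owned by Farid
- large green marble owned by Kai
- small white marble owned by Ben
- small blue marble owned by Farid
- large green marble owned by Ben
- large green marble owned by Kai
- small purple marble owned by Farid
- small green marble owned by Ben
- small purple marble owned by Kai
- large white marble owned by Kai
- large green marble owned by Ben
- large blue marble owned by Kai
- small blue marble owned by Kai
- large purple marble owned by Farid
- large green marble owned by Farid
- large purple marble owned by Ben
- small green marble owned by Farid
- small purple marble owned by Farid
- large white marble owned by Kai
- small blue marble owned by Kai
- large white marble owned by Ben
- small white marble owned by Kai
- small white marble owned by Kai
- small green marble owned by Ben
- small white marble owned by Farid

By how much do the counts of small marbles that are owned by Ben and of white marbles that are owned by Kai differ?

0

small marbles owned by Ben: 5. white marbles owned by Kai: 5.
|5 − 5| = 5 − 5 = 0.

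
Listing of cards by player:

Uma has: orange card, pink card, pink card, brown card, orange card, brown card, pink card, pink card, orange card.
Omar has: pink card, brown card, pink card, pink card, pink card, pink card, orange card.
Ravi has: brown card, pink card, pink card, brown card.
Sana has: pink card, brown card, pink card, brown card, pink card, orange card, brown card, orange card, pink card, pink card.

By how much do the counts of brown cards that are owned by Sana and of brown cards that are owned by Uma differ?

brown cards owned by Sana: 3. brown cards owned by Uma: 2.
|3 − 2| = 3 − 2 = 1.

1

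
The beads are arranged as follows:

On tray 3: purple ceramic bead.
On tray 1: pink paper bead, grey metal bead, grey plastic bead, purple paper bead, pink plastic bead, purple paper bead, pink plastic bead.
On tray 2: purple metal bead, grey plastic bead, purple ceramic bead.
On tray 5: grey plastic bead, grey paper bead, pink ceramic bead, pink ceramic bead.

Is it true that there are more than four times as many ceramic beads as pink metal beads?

There are 4 ceramic beads.
There are 0 pink metal beads.
The claim requires 4 > 4 × 0 = 0, which holds.

True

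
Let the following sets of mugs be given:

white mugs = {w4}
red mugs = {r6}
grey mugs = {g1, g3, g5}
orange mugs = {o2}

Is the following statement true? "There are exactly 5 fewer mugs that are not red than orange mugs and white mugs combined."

False

There are 5 mugs that are not red.
orange mugs: 1; white mugs: 1; combined: 1 + 1 = 2.
The claim requires 2 − 5 (= -3) to equal 5, which does not hold.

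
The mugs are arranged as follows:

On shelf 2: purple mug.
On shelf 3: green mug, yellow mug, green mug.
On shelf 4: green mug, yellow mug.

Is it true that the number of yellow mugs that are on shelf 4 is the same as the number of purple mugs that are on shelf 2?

|yellow mugs on shelf 4| = 1.
|purple mugs on shelf 2| = 1.
The claim requires 1 = 1, which holds.

True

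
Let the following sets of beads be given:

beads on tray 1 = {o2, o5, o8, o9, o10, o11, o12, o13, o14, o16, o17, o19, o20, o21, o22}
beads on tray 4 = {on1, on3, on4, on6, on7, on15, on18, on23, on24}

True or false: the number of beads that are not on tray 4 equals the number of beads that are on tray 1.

beads that are not on tray 4: 15.
beads on tray 1: 15.
The claim requires 15 = 15, which holds.

True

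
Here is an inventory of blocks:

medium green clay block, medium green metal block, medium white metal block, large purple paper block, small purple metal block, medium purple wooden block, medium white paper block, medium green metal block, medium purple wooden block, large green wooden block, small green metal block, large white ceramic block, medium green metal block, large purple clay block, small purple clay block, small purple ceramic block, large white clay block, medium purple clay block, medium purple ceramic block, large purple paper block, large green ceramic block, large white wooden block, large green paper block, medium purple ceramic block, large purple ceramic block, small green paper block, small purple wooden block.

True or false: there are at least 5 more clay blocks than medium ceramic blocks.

False

|clay blocks| = 5.
|medium ceramic blocks| = 2.
The claim requires 5 − 2 = 3 ≥ 5, which does not hold.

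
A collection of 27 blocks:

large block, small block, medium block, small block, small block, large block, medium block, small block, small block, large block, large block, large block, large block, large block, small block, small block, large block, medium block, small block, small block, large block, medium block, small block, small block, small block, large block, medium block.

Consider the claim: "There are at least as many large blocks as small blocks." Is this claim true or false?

large blocks: 10.
small blocks: 12.
The claim requires 10 ≥ 12, which does not hold.

False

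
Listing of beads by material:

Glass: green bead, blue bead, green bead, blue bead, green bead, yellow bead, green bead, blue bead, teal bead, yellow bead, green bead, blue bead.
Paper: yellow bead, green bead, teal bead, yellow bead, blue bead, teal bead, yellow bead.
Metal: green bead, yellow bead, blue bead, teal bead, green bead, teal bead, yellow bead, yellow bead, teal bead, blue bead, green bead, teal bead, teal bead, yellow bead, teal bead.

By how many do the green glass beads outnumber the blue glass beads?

green glass beads: 5.
blue glass beads: 4.
5 − 4 = 1.

1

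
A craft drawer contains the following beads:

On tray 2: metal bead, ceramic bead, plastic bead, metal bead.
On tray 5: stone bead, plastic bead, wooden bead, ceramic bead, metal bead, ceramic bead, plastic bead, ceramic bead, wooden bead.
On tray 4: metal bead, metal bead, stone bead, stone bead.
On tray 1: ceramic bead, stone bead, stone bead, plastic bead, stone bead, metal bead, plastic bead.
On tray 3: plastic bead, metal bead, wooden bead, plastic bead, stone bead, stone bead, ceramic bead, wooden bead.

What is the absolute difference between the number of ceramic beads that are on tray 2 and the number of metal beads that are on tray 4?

ceramic beads on tray 2: 1. metal beads on tray 4: 2.
|1 − 2| = 2 − 1 = 1.

1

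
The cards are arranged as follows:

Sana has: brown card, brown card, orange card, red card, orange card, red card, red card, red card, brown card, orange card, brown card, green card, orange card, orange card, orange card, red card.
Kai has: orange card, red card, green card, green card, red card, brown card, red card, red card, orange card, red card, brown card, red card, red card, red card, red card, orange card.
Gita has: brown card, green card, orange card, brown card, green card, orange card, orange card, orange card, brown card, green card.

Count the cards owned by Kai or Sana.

Kai: 16; Sana: 16; together 16 + 16 = 32.

32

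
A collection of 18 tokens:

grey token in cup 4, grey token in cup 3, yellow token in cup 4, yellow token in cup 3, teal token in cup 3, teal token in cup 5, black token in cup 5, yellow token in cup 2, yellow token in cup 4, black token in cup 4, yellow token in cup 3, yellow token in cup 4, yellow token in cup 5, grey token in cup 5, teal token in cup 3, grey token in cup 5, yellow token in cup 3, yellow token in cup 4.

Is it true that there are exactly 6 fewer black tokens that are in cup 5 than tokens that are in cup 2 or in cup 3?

|black tokens in cup 5| = 1.
|tokens in cup 2 or in cup 3| = 7.
The claim requires 7 − 1 (= 6) to equal 6, which holds.

True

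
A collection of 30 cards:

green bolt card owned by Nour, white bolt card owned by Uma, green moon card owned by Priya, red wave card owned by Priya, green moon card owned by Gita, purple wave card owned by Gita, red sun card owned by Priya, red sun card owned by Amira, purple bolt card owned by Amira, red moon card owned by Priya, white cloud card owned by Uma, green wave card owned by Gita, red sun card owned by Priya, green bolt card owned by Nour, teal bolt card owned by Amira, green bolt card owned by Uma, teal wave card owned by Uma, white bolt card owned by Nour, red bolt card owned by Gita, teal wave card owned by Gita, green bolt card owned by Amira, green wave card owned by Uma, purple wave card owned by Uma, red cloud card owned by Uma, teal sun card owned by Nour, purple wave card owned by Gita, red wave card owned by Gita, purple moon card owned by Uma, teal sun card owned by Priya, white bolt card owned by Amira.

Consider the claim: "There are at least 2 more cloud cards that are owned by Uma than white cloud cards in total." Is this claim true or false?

|cloud cards owned by Uma| = 2.
|white cloud cards| = 1.
The claim requires 2 − 1 = 1 ≥ 2, which does not hold.

False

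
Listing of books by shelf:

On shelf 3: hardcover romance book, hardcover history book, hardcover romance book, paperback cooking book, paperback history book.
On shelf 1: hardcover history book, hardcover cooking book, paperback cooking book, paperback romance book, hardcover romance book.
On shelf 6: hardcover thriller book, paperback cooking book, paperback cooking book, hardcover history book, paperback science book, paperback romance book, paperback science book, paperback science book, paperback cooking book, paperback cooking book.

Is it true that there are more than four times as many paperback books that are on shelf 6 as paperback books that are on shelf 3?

False

There are 8 paperback books on shelf 6.
There are 2 paperback books on shelf 3.
The claim requires 8 > 4 × 2 = 8, which does not hold.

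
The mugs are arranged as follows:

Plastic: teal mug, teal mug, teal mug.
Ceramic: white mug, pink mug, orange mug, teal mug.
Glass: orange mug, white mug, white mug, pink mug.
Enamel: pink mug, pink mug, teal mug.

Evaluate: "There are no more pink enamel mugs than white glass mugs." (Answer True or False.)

|pink enamel mugs| = 2.
|white glass mugs| = 2.
The claim requires 2 ≤ 2, which holds.

True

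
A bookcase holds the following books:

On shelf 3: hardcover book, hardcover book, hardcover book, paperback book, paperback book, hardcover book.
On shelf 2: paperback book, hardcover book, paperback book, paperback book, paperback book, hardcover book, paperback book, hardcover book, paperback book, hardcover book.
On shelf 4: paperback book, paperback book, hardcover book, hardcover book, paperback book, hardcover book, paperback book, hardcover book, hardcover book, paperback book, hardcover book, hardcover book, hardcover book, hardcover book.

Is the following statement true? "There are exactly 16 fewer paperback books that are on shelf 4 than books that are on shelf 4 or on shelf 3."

There are 5 paperback books on shelf 4.
There are 20 books on shelf 4 or on shelf 3.
The claim requires 20 − 5 (= 15) to equal 16, which does not hold.

False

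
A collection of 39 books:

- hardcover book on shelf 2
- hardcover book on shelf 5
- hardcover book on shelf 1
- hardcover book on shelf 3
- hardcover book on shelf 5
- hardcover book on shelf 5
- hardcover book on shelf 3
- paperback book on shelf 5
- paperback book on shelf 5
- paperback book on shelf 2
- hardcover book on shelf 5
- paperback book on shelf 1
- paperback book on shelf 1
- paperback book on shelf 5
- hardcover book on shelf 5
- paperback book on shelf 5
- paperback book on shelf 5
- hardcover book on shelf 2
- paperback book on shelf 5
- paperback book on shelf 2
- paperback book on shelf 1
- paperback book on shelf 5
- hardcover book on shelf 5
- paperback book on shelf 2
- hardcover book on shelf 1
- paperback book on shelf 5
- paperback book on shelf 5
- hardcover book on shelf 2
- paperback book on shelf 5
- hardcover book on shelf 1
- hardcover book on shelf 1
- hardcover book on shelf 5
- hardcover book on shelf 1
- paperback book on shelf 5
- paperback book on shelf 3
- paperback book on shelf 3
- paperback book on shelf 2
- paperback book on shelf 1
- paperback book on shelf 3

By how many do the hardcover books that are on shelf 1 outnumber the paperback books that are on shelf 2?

hardcover books on shelf 1: 5.
paperback books on shelf 2: 4.
5 − 4 = 1.

1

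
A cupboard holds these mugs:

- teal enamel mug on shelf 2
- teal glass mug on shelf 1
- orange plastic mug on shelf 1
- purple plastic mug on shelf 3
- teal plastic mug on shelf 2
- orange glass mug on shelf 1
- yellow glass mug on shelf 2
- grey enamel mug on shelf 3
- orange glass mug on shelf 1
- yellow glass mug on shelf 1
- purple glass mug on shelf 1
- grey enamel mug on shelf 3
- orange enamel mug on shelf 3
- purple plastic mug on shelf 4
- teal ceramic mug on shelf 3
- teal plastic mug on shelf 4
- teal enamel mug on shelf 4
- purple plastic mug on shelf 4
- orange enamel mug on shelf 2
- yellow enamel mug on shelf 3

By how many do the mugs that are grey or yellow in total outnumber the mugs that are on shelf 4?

mugs that are grey or yellow: 5.
mugs on shelf 4: 4.
5 − 4 = 1.

1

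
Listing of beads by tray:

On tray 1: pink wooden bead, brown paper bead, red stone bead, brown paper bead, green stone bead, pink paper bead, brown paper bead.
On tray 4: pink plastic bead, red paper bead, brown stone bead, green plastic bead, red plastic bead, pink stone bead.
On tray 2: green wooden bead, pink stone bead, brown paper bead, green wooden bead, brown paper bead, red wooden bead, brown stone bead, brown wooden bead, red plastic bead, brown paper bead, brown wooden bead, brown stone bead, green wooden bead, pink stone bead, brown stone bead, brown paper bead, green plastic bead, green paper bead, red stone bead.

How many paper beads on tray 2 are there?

5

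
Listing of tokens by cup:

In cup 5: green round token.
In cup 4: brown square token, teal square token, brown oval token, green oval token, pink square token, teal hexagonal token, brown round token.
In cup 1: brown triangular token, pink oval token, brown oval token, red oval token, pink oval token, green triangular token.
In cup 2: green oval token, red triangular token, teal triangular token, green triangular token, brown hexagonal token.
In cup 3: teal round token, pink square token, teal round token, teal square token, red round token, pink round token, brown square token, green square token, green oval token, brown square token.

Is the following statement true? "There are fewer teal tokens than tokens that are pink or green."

True

teal tokens: 6.
tokens that are pink or green: 12.
The claim requires 6 < 12, which holds.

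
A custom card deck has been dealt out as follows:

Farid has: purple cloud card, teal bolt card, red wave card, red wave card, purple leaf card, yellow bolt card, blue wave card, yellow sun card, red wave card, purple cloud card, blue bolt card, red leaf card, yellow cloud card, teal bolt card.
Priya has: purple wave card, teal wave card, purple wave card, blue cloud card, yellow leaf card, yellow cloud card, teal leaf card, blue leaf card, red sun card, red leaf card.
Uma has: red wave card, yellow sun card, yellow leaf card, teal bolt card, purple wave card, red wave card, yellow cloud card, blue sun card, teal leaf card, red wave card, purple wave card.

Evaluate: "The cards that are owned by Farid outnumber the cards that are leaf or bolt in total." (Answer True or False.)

True

Count of cards owned by Farid: 14.
There are 13 cards that are leaf or bolt.
The claim requires 14 > 13, which holds.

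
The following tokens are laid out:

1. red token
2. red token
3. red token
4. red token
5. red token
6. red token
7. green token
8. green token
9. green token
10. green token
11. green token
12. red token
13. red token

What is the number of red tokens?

8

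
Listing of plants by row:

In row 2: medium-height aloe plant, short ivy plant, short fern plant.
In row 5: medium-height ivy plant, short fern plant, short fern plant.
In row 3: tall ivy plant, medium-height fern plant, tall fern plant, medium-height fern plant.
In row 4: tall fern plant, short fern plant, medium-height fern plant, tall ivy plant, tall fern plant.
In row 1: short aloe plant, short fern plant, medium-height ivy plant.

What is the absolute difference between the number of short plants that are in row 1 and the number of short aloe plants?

1

short plants in row 1: 2. short aloe plants: 1.
|2 − 1| = 2 − 1 = 1.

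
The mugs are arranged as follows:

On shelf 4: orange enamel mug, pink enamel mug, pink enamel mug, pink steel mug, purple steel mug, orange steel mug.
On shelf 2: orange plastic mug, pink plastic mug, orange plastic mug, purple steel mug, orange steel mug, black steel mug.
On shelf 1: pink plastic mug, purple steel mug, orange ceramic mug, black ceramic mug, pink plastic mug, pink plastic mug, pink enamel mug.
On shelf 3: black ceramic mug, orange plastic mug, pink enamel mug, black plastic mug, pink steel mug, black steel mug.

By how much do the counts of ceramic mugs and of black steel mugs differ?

1

ceramic mugs: 3. black steel mugs: 2.
|3 − 2| = 3 − 2 = 1.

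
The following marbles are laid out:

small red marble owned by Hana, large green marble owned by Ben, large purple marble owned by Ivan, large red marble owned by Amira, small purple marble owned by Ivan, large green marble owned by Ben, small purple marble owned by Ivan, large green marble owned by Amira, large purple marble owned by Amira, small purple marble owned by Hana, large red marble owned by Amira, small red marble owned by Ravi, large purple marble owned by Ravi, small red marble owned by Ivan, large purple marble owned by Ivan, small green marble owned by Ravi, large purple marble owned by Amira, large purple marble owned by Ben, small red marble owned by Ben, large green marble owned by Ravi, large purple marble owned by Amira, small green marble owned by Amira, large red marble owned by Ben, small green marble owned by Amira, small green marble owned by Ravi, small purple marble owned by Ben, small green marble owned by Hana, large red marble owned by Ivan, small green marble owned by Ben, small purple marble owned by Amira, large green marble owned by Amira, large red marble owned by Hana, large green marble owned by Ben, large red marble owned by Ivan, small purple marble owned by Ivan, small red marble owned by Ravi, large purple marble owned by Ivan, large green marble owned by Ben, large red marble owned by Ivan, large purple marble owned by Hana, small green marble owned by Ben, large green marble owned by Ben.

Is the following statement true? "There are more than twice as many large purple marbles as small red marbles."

False

There are 9 large purple marbles.
There are 5 small red marbles.
The claim requires 9 > 2 × 5 = 10, which does not hold.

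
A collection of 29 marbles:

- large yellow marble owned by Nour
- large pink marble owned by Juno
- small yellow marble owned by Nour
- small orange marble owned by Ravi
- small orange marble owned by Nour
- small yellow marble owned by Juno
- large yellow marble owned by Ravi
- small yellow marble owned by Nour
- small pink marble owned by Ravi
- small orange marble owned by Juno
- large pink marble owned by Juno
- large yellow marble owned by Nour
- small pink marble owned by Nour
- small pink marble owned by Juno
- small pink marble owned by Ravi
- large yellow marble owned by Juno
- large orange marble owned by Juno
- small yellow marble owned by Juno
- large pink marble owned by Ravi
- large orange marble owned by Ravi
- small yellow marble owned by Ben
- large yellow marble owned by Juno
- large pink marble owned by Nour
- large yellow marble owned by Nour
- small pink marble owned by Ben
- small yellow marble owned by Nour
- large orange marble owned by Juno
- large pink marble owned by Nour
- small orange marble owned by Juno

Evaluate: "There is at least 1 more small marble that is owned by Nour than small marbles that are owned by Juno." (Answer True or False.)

Count of small marbles owned by Nour: 5.
Count of small marbles owned by Juno: 5.
The claim requires 5 − 5 = 0 ≥ 1, which does not hold.

False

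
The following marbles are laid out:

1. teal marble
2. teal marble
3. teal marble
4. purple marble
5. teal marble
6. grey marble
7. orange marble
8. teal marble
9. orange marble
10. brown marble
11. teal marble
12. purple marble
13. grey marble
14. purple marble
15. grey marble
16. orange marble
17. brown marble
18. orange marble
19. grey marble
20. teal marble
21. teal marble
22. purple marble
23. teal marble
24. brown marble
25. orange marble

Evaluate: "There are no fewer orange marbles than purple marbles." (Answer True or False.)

There are 5 orange marbles.
There are 4 purple marbles.
The claim requires 5 ≥ 4, which holds.

True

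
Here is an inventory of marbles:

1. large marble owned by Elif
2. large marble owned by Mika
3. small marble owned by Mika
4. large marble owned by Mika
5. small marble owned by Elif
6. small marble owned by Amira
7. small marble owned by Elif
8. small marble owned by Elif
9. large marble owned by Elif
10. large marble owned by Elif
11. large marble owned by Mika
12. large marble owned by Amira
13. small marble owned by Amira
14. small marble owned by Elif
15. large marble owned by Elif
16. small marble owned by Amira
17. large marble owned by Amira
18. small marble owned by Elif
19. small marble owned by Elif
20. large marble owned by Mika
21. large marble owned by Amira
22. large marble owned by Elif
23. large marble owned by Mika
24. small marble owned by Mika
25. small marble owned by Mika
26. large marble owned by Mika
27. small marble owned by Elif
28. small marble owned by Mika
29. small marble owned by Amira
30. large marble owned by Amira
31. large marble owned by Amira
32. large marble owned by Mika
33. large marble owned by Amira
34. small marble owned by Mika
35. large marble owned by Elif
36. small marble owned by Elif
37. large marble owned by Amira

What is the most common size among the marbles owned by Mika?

large

Counts by size (restricted to marbles owned by Mika): large 7, small 5.
The maximum is 7, held uniquely by large.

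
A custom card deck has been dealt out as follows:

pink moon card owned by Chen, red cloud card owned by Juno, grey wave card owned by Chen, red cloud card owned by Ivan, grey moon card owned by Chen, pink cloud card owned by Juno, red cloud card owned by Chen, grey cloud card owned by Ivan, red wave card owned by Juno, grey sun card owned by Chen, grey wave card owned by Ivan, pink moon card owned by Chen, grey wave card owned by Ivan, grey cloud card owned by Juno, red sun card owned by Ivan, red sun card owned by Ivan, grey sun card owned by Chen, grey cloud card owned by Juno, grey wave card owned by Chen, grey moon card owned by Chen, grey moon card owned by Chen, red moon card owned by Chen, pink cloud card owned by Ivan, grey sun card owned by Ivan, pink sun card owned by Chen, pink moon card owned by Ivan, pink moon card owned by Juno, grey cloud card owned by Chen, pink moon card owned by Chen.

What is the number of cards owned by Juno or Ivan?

15

Ivan: 9; Juno: 6; together 9 + 6 = 15.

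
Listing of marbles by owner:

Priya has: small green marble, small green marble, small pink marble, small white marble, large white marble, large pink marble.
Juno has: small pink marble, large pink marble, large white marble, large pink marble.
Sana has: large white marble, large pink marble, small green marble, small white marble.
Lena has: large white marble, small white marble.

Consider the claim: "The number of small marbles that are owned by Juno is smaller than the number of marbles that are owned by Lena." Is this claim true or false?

True

small marbles owned by Juno: 1.
marbles owned by Lena: 2.
The claim requires 1 < 2, which holds.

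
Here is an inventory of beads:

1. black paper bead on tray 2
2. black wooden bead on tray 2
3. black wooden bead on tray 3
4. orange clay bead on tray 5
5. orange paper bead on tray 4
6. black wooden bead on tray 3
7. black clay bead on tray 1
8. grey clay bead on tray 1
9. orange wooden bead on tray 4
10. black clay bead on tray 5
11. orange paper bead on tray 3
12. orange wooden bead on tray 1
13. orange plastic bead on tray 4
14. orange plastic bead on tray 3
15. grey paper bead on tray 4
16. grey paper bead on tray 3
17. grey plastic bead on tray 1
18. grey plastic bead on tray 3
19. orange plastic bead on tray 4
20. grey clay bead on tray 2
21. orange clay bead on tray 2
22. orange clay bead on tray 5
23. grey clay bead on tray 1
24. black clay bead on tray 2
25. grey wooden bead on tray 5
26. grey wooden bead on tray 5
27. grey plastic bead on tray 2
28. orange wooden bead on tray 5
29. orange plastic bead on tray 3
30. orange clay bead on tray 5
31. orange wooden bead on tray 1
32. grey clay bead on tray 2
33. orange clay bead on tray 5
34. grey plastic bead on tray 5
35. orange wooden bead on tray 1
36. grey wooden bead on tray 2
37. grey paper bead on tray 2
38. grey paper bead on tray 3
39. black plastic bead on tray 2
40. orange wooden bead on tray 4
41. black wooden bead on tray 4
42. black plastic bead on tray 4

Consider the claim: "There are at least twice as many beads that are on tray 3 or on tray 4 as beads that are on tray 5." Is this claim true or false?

False

There are 16 beads on tray 3 or on tray 4.
There are 9 beads on tray 5.
The claim requires 16 ≥ 2 × 9 = 18, which does not hold.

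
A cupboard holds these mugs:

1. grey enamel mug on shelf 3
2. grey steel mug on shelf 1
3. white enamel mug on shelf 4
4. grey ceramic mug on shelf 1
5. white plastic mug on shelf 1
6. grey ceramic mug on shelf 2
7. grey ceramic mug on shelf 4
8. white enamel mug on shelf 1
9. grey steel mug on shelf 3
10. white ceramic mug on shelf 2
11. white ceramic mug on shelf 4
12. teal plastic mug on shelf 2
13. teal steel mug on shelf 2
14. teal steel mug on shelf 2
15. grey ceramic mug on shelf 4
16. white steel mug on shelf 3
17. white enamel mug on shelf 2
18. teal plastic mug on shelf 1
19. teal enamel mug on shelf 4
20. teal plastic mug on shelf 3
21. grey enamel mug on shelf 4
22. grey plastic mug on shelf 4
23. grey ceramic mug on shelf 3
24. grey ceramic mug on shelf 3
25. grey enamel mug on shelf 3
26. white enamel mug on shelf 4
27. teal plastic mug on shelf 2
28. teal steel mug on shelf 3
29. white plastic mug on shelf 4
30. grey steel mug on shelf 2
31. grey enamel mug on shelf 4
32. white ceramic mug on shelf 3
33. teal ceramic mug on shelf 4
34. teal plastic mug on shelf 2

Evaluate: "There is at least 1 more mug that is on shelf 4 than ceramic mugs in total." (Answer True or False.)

True

There are 11 mugs on shelf 4.
There are 10 ceramic mugs.
The claim requires 11 − 10 = 1 ≥ 1, which holds.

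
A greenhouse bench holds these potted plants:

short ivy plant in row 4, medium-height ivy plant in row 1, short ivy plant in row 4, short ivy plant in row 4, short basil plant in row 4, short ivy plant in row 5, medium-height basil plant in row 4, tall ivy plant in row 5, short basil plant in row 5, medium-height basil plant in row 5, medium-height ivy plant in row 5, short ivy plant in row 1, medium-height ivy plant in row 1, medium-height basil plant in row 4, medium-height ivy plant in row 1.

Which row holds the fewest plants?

row 1

Counts by row: row 4→6, row 5→5, row 1→4.
The minimum is 4, held uniquely by row 1.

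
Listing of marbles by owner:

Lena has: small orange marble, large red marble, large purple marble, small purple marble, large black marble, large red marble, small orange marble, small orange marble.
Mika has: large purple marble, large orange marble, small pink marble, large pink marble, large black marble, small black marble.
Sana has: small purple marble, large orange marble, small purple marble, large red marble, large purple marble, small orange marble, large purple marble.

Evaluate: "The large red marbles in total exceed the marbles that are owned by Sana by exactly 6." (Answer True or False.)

large red marbles: 3.
marbles owned by Sana: 7.
The claim requires 3 − 7 (= -4) to equal 6, which does not hold.

False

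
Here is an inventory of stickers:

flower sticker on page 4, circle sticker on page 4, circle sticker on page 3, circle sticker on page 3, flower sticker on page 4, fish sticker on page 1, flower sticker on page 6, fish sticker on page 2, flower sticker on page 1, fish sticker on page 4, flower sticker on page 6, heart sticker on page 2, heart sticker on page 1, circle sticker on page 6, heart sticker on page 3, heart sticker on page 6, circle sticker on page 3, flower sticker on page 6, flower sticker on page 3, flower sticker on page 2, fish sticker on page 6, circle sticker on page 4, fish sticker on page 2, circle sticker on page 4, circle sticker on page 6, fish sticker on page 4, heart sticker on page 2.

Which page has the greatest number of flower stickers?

Counts by page (restricted to flower stickers): page 6→3, page 4→2, page 2→1, page 3→1, page 1→1.
The maximum is 3, held uniquely by page 6.

page 6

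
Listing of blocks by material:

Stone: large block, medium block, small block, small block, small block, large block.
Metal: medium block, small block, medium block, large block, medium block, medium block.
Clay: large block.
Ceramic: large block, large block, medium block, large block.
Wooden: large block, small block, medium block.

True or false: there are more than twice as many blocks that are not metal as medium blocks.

False

|blocks that are not metal| = 14.
|medium blocks| = 7.
The claim requires 14 > 2 × 7 = 14, which does not hold.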